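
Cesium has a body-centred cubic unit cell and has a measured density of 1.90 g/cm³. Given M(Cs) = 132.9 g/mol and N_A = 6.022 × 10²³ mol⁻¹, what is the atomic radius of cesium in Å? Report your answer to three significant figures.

For a BCC cell (Z = 2), a³ = Z·M/(N_A·ρ) = 2 × 132.9 / (6.022 × 10²³ × 1.900) = 2.323 × 10^-22 cm³, so a = 6.147 × 10^-8 cm = 6.147 Å.
Atoms touch along the body diagonal, so √3·a = 4r, so r = 0.4330 × a = 2.66 Å.

2.66 Å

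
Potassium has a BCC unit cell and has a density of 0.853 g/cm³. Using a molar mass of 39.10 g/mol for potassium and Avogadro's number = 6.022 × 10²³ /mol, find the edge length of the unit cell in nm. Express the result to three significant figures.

With Z = 2 atoms per BCC cell, a³ = Z·M/(N_A·ρ) = 2 × 39.10 / (6.022 × 10²³ × 0.8530 g/cm³) = 1.522 × 10^-22 cm³.
a = (1.522 × 10^-22)^(1/3) = 5.340 × 10^-8 cm = 0.534 nm.

0.534 nm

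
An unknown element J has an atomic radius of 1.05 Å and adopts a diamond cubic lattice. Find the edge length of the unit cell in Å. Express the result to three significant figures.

In a diamond cubic lattice, nearest neighbors lie along the body diagonal with √3·a = 8r.
a = 8r/√3 = 8 × 1.05 / 1.7321 = 4.85 Å.

4.85 Å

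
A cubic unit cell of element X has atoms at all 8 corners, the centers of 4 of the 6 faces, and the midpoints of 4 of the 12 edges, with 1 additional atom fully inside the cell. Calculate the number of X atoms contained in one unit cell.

5

Corner atoms are shared by 8 cells (1/8 each), face atoms by 2 (1/2 each), edge atoms by 4 (1/4 each), interior atoms are unshared.
Net atoms = 8 × 1/8 + 4 × 1/2 + 4 × 1/4 + 1 = 1 + 2 + 1 + 1 = 5.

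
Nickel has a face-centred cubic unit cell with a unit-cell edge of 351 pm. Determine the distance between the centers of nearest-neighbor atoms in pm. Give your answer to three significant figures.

248 pm

In an FCC structure, atoms touch along the face diagonal, so √2·a = 4r; the nearest-neighbor distance equals 2r = 0.7071·a.
d = 0.7071 × 351 = 248 pm.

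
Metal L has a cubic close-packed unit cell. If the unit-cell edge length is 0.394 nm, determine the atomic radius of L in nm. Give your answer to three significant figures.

In an FCC lattice, atoms touch along the face diagonal, so √2·a = 4r.
r = √2·a/4 = 1.4142 × 0.394 / 4 = 0.139 nm.

0.139 nm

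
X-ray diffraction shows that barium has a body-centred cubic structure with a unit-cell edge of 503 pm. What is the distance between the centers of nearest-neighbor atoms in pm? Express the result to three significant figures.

In a BCC structure, atoms touch along the body diagonal, so √3·a = 4r; the nearest-neighbor distance equals 2r = 0.8660·a.
d = 0.8660 × 503 = 436 pm.

436 pm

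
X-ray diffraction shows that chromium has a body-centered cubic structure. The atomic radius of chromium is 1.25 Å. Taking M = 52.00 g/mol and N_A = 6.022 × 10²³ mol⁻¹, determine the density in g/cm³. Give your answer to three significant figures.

7.18 g/cm³

In a BCC lattice, atoms touch along the body diagonal, so √3·a = 4r, giving a = 2.887 Å = 2.887 × 10^-8 cm.
With Z = 2, ρ = Z·M/(N_A·a³) = 2 × 52.00 / (6.022 × 10²³ × 2.406 × 10^-23) = 7.179 g/cm³.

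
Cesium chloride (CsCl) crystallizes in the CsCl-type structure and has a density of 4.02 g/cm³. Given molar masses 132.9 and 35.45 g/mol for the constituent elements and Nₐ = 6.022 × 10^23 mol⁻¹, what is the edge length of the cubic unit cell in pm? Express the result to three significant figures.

M(CsCl) = 168.35 g/mol; Z = 1 formula unit per cell.
a³ = Z·M/(N_A·ρ) = 1 × 168.35 / (6.022 × 10²³ × 4.02) = 6.954 × 10^-23 cm³, so a = 4.112 × 10^-8 cm = 411 pm.

411 pm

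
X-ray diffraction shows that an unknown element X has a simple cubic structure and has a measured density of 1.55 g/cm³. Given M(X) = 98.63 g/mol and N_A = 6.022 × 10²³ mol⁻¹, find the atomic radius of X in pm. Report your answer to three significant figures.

For a simple cubic cell (Z = 1), a³ = Z·M/(N_A·ρ) = 1 × 98.63 / (6.022 × 10²³ × 1.550) = 1.057 × 10^-22 cm³, so a = 4.728 × 10^-8 cm = 472.8 pm.
Atoms touch along the cell edge, so a = 2r, so r = 0.5000 × a = 236 pm.

236 pm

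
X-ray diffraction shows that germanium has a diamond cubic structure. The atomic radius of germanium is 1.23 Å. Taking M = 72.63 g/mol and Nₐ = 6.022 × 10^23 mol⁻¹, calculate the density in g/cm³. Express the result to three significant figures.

In a diamond cubic lattice, nearest neighbors lie along the body diagonal with √3·a = 8r, giving a = 5.681 Å = 5.681 × 10^-8 cm.
With Z = 8, ρ = Z·M/(N_A·a³) = 8 × 72.63 / (6.022 × 10²³ × 1.834 × 10^-22) = 5.262 g/cm³.

5.26 g/cm³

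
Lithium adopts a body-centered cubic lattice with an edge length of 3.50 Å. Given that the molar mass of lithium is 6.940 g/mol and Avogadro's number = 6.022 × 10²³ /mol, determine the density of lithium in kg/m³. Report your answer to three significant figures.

538 kg/m³

A BCC unit cell contains Z = 2 atoms.
Cell volume: a³ = (3.50 Å)³ = (3.500 × 10^-8 cm)³ = 4.288 × 10^-23 cm³.
ρ = Z·M/(N_A·a³) = 2 × 6.940 / (6.022 × 10²³ × 4.288 × 10^-23) = 0.5376 g/cm³ = 538 kg/m³.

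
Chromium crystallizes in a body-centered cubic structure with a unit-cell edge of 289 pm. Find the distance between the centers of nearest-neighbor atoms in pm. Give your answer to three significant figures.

In a BCC structure, atoms touch along the body diagonal, so √3·a = 4r; the nearest-neighbor distance equals 2r = 0.8660·a.
d = 0.8660 × 289 = 250 pm.

250 pm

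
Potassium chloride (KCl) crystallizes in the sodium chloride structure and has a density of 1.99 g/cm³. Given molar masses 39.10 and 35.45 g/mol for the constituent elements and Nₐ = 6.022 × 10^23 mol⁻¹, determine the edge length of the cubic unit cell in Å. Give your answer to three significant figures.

6.29 Å

M(KCl) = 74.55 g/mol; Z = 4 formula units per cell.
a³ = Z·M/(N_A·ρ) = 4 × 74.55 / (6.022 × 10²³ × 1.99) = 2.488 × 10^-22 cm³, so a = 6.290 × 10^-8 cm = 6.29 Å.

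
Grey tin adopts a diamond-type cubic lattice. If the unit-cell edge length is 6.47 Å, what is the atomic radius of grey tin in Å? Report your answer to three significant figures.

In a diamond cubic lattice, nearest neighbors lie along the body diagonal with √3·a = 8r.
r = √3·a/8 = 1.7321 × 6.47 / 8 = 1.40 Å.

1.40 Å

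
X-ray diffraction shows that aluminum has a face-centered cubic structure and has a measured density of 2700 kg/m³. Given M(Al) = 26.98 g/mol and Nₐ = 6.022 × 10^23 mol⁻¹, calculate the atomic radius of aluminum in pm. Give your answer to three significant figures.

143 pm

For an FCC cell (Z = 4), a³ = Z·M/(N_A·ρ) = 4 × 26.98 / (6.022 × 10²³ × 2.700) = 6.637 × 10^-23 cm³, so a = 4.049 × 10^-8 cm = 404.9 pm.
Atoms touch along the face diagonal, so √2·a = 4r, so r = 0.3536 × a = 143 pm.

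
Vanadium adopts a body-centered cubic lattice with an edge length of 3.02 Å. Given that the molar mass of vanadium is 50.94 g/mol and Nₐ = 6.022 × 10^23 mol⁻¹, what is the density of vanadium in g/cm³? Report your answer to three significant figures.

6.14 g/cm³

A BCC unit cell contains Z = 2 atoms.
Cell volume: a³ = (3.02 Å)³ = (3.020 × 10^-8 cm)³ = 2.754 × 10^-23 cm³.
ρ = Z·M/(N_A·a³) = 2 × 50.94 / (6.022 × 10²³ × 2.754 × 10^-23) = 6.142 g/cm³.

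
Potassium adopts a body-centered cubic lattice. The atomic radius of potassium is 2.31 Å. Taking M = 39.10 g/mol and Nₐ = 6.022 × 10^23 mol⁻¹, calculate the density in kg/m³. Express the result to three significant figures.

In a BCC lattice, atoms touch along the body diagonal, so √3·a = 4r, giving a = 5.335 Å = 5.335 × 10^-8 cm.
With Z = 2, ρ = Z·M/(N_A·a³) = 2 × 39.10 / (6.022 × 10²³ × 1.518 × 10^-22) = 0.8553 g/cm³ = 855 kg/m³.

855 kg/m³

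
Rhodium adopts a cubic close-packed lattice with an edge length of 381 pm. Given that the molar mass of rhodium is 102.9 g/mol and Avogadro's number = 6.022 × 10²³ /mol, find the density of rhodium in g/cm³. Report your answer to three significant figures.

12.4 g/cm³

An FCC unit cell contains Z = 4 atoms.
Cell volume: a³ = (381 pm)³ = (3.810 × 10^-8 cm)³ = 5.531 × 10^-23 cm³.
ρ = Z·M/(N_A·a³) = 4 × 102.9 / (6.022 × 10²³ × 5.531 × 10^-23) = 12.36 g/cm³.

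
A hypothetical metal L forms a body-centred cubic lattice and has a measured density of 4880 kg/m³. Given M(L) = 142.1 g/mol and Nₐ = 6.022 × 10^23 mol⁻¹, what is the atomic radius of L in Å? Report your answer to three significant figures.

1.99 Å

For a BCC cell (Z = 2), a³ = Z·M/(N_A·ρ) = 2 × 142.1 / (6.022 × 10²³ × 4.880) = 9.671 × 10^-23 cm³, so a = 4.590 × 10^-8 cm = 4.590 Å.
Atoms touch along the body diagonal, so √3·a = 4r, so r = 0.4330 × a = 1.99 Å.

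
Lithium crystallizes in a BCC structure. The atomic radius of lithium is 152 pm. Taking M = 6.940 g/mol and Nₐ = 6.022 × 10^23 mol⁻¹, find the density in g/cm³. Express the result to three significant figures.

0.533 g/cm³

In a BCC lattice, atoms touch along the body diagonal, so √3·a = 4r, giving a = 351.0 pm = 3.510 × 10^-8 cm.
With Z = 2, ρ = Z·M/(N_A·a³) = 2 × 6.940 / (6.022 × 10²³ × 4.325 × 10^-23) = 0.5329 g/cm³.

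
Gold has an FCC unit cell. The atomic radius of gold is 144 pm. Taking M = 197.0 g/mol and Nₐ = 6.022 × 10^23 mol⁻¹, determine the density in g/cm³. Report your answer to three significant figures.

In an FCC lattice, atoms touch along the face diagonal, so √2·a = 4r, giving a = 407.3 pm = 4.073 × 10^-8 cm.
With Z = 4, ρ = Z·M/(N_A·a³) = 4 × 197.0 / (6.022 × 10²³ × 6.757 × 10^-23) = 19.37 g/cm³.

19.4 g/cm³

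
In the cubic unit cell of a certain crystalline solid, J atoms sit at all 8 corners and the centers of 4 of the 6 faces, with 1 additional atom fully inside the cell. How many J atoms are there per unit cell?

4

Corner atoms are shared by 8 cells (1/8 each), face atoms by 2 (1/2 each), interior atoms are unshared.
Net atoms = 8 × 1/8 + 4 × 1/2 + 1 = 1 + 2 + 1 = 4.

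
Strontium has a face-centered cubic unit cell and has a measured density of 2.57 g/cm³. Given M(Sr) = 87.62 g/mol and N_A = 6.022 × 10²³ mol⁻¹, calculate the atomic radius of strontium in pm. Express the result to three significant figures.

For an FCC cell (Z = 4), a³ = Z·M/(N_A·ρ) = 4 × 87.62 / (6.022 × 10²³ × 2.570) = 2.265 × 10^-22 cm³, so a = 6.095 × 10^-8 cm = 609.5 pm.
Atoms touch along the face diagonal, so √2·a = 4r, so r = 0.3536 × a = 216 pm.

216 pm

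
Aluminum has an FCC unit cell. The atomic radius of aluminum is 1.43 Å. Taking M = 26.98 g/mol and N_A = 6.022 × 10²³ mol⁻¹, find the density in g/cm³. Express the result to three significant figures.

In an FCC lattice, atoms touch along the face diagonal, so √2·a = 4r, giving a = 4.045 Å = 4.045 × 10^-8 cm.
With Z = 4, ρ = Z·M/(N_A·a³) = 4 × 26.98 / (6.022 × 10²³ × 6.617 × 10^-23) = 2.708 g/cm³.

2.71 g/cm³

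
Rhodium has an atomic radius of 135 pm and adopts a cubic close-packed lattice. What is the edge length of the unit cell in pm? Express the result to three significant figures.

382 pm

In an FCC lattice, atoms touch along the face diagonal, so √2·a = 4r.
a = 4r/√2 = 4 × 135 / 1.4142 = 382 pm.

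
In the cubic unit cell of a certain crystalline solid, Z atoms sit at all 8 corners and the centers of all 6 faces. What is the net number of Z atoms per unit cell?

4

Corner atoms are shared by 8 cells (1/8 each), face atoms by 2 (1/2 each).
Net atoms = 8 × 1/8 + 6 × 1/2 = 1 + 3 = 4.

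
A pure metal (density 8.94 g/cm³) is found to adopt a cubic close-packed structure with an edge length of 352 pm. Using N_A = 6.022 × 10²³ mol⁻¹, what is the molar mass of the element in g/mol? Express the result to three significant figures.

58.7 g/mol

An FCC cell has Z = 4 atoms; a = 3.520 × 10^-8 cm.
M = ρ·N_A·a³/Z = 8.94 × 6.022 × 10²³ × 4.361 × 10^-23 / 4 = 58.7 g/mol.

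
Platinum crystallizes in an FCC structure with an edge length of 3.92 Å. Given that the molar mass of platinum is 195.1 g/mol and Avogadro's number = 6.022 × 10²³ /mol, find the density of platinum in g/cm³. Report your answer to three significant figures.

An FCC unit cell contains Z = 4 atoms.
Cell volume: a³ = (3.92 Å)³ = (3.920 × 10^-8 cm)³ = 6.024 × 10^-23 cm³.
ρ = Z·M/(N_A·a³) = 4 × 195.1 / (6.022 × 10²³ × 6.024 × 10^-23) = 21.51 g/cm³.

21.5 g/cm³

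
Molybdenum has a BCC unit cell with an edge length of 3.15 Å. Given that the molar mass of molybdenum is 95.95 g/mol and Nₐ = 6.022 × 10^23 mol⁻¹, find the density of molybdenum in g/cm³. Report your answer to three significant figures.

10.2 g/cm³

A BCC unit cell contains Z = 2 atoms.
Cell volume: a³ = (3.15 Å)³ = (3.150 × 10^-8 cm)³ = 3.126 × 10^-23 cm³.
ρ = Z·M/(N_A·a³) = 2 × 95.95 / (6.022 × 10²³ × 3.126 × 10^-23) = 10.20 g/cm³.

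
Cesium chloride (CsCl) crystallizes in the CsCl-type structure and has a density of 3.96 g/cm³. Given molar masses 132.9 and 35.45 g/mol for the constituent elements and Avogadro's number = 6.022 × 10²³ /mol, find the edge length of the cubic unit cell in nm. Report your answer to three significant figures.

M(CsCl) = 168.35 g/mol; Z = 1 formula unit per cell.
a³ = Z·M/(N_A·ρ) = 1 × 168.35 / (6.022 × 10²³ × 3.96) = 7.060 × 10^-23 cm³, so a = 4.133 × 10^-8 cm = 0.413 nm.

0.413 nm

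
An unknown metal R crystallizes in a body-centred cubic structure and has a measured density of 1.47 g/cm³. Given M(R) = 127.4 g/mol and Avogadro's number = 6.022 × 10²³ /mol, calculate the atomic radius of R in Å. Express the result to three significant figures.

2.86 Å

For a BCC cell (Z = 2), a³ = Z·M/(N_A·ρ) = 2 × 127.4 / (6.022 × 10²³ × 1.470) = 2.878 × 10^-22 cm³, so a = 6.603 × 10^-8 cm = 6.603 Å.
Atoms touch along the body diagonal, so √3·a = 4r, so r = 0.4330 × a = 2.86 Å.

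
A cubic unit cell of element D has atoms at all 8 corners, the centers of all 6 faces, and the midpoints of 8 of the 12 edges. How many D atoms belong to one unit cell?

6

Corner atoms are shared by 8 cells (1/8 each), face atoms by 2 (1/2 each), edge atoms by 4 (1/4 each).
Net atoms = 8 × 1/8 + 6 × 1/2 + 8 × 1/4 = 1 + 3 + 2 = 6.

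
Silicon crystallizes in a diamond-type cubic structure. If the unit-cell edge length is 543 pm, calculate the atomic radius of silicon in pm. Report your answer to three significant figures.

118 pm

In a diamond cubic lattice, nearest neighbors lie along the body diagonal with √3·a = 8r.
r = √3·a/8 = 1.7321 × 543 / 8 = 118 pm.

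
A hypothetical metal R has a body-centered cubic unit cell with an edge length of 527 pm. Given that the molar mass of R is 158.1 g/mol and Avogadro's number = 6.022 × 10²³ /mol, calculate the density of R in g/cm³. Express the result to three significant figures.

A BCC unit cell contains Z = 2 atoms.
Cell volume: a³ = (527 pm)³ = (5.270 × 10^-8 cm)³ = 1.464 × 10^-22 cm³.
ρ = Z·M/(N_A·a³) = 2 × 158.1 / (6.022 × 10²³ × 1.464 × 10^-22) = 3.587 g/cm³.

3.59 g/cm³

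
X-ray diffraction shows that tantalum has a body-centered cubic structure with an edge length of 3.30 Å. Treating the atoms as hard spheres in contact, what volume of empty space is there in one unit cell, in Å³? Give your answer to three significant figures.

In a BCC lattice atoms touch along the body diagonal, so √3·a = 4r, so r = 0.4330a = 1.429 Å.
V_cell = a³ = 35.94 Å³; V_atoms = 2 × (4/3)πr³ = 24.44 Å³.
Empty space = 35.94 − 24.44 = 11.5 Å³.

11.5 Å³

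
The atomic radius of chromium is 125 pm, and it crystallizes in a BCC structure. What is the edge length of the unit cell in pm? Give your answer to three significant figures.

In a BCC lattice, atoms touch along the body diagonal, so √3·a = 4r.
a = 4r/√3 = 4 × 125 / 1.7321 = 289 pm.

289 pm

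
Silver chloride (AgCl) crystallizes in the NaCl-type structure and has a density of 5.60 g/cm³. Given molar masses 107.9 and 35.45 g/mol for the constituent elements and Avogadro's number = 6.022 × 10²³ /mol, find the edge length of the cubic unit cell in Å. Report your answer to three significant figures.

M(AgCl) = 143.35 g/mol; Z = 4 formula units per cell.
a³ = Z·M/(N_A·ρ) = 4 × 143.35 / (6.022 × 10²³ × 5.60) = 1.700 × 10^-22 cm³, so a = 5.540 × 10^-8 cm = 5.54 Å.

5.54 Å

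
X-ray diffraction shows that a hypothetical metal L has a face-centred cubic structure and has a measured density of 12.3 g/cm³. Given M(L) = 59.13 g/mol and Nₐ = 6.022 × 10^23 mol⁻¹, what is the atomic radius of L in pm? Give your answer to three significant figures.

112 pm

For an FCC cell (Z = 4), a³ = Z·M/(N_A·ρ) = 4 × 59.13 / (6.022 × 10²³ × 12.30) = 3.193 × 10^-23 cm³, so a = 3.173 × 10^-8 cm = 317.3 pm.
Atoms touch along the face diagonal, so √2·a = 4r, so r = 0.3536 × a = 112 pm.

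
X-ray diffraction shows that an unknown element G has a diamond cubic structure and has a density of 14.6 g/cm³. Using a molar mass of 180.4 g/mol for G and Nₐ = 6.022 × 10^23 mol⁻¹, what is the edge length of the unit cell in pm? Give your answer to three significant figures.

With Z = 8 atoms per diamond cubic cell, a³ = Z·M/(N_A·ρ) = 8 × 180.4 / (6.022 × 10²³ × 14.60 g/cm³) = 1.641 × 10^-22 cm³.
a = (1.641 × 10^-22)^(1/3) = 5.475 × 10^-8 cm = 548 pm.

548 pm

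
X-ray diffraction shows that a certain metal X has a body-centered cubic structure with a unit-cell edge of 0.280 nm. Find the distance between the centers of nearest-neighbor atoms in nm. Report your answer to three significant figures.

0.242 nm

In a BCC structure, atoms touch along the body diagonal, so √3·a = 4r; the nearest-neighbor distance equals 2r = 0.8660·a.
d = 0.8660 × 0.280 = 0.242 nm.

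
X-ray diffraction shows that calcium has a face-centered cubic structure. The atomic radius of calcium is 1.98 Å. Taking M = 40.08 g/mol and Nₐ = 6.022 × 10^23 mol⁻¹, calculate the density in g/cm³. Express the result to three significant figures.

In an FCC lattice, atoms touch along the face diagonal, so √2·a = 4r, giving a = 5.600 Å = 5.600 × 10^-8 cm.
With Z = 4, ρ = Z·M/(N_A·a³) = 4 × 40.08 / (6.022 × 10²³ × 1.756 × 10^-22) = 1.516 g/cm³.

1.52 g/cm³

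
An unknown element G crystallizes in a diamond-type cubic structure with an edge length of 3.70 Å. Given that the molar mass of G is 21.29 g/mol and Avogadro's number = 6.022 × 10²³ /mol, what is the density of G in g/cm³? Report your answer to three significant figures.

5.58 g/cm³

A diamond cubic unit cell contains Z = 8 atoms.
Cell volume: a³ = (3.70 Å)³ = (3.700 × 10^-8 cm)³ = 5.065 × 10^-23 cm³.
ρ = Z·M/(N_A·a³) = 8 × 21.29 / (6.022 × 10²³ × 5.065 × 10^-23) = 5.584 g/cm³.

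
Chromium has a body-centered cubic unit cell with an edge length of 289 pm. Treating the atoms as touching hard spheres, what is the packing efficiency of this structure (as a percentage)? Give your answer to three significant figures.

In a BCC lattice atoms touch along the body diagonal, so √3·a = 4r, so r = 0.4330a = 125.1 pm.
Packing fraction = Z·(4/3)πr³ / a³ = 2 × (4/3)π × (125.1)³ / (289)³ = 0.6802 = 68.0%.

68.0%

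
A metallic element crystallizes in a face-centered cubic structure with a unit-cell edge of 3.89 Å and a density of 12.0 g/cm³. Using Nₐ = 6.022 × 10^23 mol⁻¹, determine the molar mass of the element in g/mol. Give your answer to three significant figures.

An FCC cell has Z = 4 atoms; a = 3.890 × 10^-8 cm.
M = ρ·N_A·a³/Z = 12.0 × 6.022 × 10²³ × 5.886 × 10^-23 / 4 = 106 g/mol.

106 g/mol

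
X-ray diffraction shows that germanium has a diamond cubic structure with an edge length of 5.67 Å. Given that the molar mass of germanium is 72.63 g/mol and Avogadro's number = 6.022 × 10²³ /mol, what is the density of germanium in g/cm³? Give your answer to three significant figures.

A diamond cubic unit cell contains Z = 8 atoms.
Cell volume: a³ = (5.67 Å)³ = (5.670 × 10^-8 cm)³ = 1.823 × 10^-22 cm³.
ρ = Z·M/(N_A·a³) = 8 × 72.63 / (6.022 × 10²³ × 1.823 × 10^-22) = 5.293 g/cm³.

5.29 g/cm³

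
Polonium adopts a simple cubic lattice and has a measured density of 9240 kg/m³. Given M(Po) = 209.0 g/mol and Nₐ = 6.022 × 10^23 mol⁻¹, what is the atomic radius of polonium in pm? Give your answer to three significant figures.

For a simple cubic cell (Z = 1), a³ = Z·M/(N_A·ρ) = 1 × 209.0 / (6.022 × 10²³ × 9.240) = 3.756 × 10^-23 cm³, so a = 3.349 × 10^-8 cm = 334.9 pm.
Atoms touch along the cell edge, so a = 2r, so r = 0.5000 × a = 167 pm.

167 pm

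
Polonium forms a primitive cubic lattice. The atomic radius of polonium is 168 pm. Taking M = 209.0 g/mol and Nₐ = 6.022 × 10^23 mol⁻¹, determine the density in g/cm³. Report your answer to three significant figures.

In a simple cubic lattice, atoms touch along the cell edge, so a = 2r, giving a = 336.0 pm = 3.360 × 10^-8 cm.
With Z = 1, ρ = Z·M/(N_A·a³) = 1 × 209.0 / (6.022 × 10²³ × 3.793 × 10^-23) = 9.149 g/cm³.

9.15 g/cm³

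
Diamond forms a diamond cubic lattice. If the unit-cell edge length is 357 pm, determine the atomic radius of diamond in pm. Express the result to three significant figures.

77.3 pm

In a diamond cubic lattice, nearest neighbors lie along the body diagonal with √3·a = 8r.
r = √3·a/8 = 1.7321 × 357 / 8 = 77.3 pm.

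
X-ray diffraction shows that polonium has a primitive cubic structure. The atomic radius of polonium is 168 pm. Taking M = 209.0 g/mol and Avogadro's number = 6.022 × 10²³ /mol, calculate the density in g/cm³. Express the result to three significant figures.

9.15 g/cm³

In a simple cubic lattice, atoms touch along the cell edge, so a = 2r, giving a = 336.0 pm = 3.360 × 10^-8 cm.
With Z = 1, ρ = Z·M/(N_A·a³) = 1 × 209.0 / (6.022 × 10²³ × 3.793 × 10^-23) = 9.149 g/cm³.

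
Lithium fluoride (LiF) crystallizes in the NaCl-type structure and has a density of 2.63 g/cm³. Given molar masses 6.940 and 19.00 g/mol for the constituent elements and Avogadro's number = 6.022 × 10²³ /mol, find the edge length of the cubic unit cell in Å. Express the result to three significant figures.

4.03 Å

M(LiF) = 25.94 g/mol; Z = 4 formula units per cell.
a³ = Z·M/(N_A·ρ) = 4 × 25.94 / (6.022 × 10²³ × 2.63) = 6.551 × 10^-23 cm³, so a = 4.031 × 10^-8 cm = 4.03 Å.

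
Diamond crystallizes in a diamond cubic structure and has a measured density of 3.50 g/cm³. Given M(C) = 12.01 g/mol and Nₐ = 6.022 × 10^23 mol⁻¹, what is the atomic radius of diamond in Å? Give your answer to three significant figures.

0.773 Å

For a diamond cubic cell (Z = 8), a³ = Z·M/(N_A·ρ) = 8 × 12.01 / (6.022 × 10²³ × 3.500) = 4.559 × 10^-23 cm³, so a = 3.572 × 10^-8 cm = 3.572 Å.
Nearest neighbors lie along the body diagonal with √3·a = 8r, so r = 0.2165 × a = 0.773 Å.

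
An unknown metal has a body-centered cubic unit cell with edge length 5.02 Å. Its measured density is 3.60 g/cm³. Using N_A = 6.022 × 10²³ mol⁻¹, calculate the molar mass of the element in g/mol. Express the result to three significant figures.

A BCC cell has Z = 2 atoms; a = 5.020 × 10^-8 cm.
M = ρ·N_A·a³/Z = 3.60 × 6.022 × 10²³ × 1.265 × 10^-22 / 2 = 137 g/mol.

137 g/mol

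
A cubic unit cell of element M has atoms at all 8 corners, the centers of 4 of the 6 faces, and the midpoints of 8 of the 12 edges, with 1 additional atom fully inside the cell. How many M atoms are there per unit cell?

6

Corner atoms are shared by 8 cells (1/8 each), face atoms by 2 (1/2 each), edge atoms by 4 (1/4 each), interior atoms are unshared.
Net atoms = 8 × 1/8 + 4 × 1/2 + 8 × 1/4 + 1 = 1 + 2 + 2 + 1 = 6.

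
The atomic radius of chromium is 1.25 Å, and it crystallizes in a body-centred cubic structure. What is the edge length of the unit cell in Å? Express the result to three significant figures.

2.89 Å

In a BCC lattice, atoms touch along the body diagonal, so √3·a = 4r.
a = 4r/√3 = 4 × 1.25 / 1.7321 = 2.89 Å.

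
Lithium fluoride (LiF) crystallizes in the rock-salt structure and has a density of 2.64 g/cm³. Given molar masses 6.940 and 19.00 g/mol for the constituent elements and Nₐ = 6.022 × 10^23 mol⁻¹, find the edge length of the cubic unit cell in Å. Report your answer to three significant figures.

4.03 Å

M(LiF) = 25.94 g/mol; Z = 4 formula units per cell.
a³ = Z·M/(N_A·ρ) = 4 × 25.94 / (6.022 × 10²³ × 2.64) = 6.527 × 10^-23 cm³, so a = 4.026 × 10^-8 cm = 4.03 Å.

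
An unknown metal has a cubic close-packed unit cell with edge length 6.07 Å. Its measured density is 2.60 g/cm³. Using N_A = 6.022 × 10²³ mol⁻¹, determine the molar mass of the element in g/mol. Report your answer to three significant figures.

87.5 g/mol

An FCC cell has Z = 4 atoms; a = 6.070 × 10^-8 cm.
M = ρ·N_A·a³/Z = 2.60 × 6.022 × 10²³ × 2.236 × 10^-22 / 4 = 87.5 g/mol.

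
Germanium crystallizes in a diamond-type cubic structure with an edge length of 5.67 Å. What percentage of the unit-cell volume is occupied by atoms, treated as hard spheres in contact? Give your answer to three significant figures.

In a diamond cubic lattice nearest neighbors lie along the body diagonal with √3·a = 8r, so r = 0.2165a = 1.228 Å.
Packing fraction = Z·(4/3)πr³ / a³ = 8 × (4/3)π × (1.228)³ / (5.67)³ = 0.3401 = 34.0%.

34.0%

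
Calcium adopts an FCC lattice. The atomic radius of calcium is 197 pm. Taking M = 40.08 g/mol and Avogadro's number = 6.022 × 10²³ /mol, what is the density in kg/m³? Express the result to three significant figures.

1540 kg/m³

In an FCC lattice, atoms touch along the face diagonal, so √2·a = 4r, giving a = 557.2 pm = 5.572 × 10^-8 cm.
With Z = 4, ρ = Z·M/(N_A·a³) = 4 × 40.08 / (6.022 × 10²³ × 1.730 × 10^-22) = 1.539 g/cm³ = 1540 kg/m³.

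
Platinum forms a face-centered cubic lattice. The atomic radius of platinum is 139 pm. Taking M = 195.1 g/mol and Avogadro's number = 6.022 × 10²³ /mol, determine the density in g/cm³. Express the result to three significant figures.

21.3 g/cm³

In an FCC lattice, atoms touch along the face diagonal, so √2·a = 4r, giving a = 393.2 pm = 3.932 × 10^-8 cm.
With Z = 4, ρ = Z·M/(N_A·a³) = 4 × 195.1 / (6.022 × 10²³ × 6.077 × 10^-23) = 21.33 g/cm³.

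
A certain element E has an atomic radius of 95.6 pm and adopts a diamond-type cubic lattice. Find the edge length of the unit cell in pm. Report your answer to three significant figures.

442 pm

In a diamond cubic lattice, nearest neighbors lie along the body diagonal with √3·a = 8r.
a = 8r/√3 = 8 × 95.6 / 1.7321 = 442 pm.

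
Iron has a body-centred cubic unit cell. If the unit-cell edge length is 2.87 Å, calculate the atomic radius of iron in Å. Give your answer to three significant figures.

In a BCC lattice, atoms touch along the body diagonal, so √3·a = 4r.
r = √3·a/4 = 1.7321 × 2.87 / 4 = 1.24 Å.

1.24 Å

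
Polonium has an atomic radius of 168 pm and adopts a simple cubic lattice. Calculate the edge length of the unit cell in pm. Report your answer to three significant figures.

336 pm

In a simple cubic lattice, atoms touch along the cell edge, so a = 2r.
a = 2r = 2 × 168 = 336 pm.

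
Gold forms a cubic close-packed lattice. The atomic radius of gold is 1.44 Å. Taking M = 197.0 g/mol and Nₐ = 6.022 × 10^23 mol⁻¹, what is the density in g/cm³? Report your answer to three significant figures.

19.4 g/cm³

In an FCC lattice, atoms touch along the face diagonal, so √2·a = 4r, giving a = 4.073 Å = 4.073 × 10^-8 cm.
With Z = 4, ρ = Z·M/(N_A·a³) = 4 × 197.0 / (6.022 × 10²³ × 6.757 × 10^-23) = 19.37 g/cm³.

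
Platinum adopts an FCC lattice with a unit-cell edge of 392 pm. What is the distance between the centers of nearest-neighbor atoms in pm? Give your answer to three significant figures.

In an FCC structure, atoms touch along the face diagonal, so √2·a = 4r; the nearest-neighbor distance equals 2r = 0.7071·a.
d = 0.7071 × 392 = 277 pm.

277 pm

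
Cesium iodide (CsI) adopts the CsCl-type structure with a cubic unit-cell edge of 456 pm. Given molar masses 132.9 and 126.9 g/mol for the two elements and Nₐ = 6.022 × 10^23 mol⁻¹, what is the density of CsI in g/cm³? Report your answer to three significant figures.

4.55 g/cm³

The CsCl-type structure contains Z = 1 formula unit per cell; M(CsI) = 132.9 + 126.9 = 259.8 g/mol.
a³ = (4.560 × 10^-8 cm)³ = 9.482 × 10^-23 cm³.
ρ = 1 × 259.8 / (6.022 × 10²³ × 9.482 × 10^-23) = 4.550 g/cm³.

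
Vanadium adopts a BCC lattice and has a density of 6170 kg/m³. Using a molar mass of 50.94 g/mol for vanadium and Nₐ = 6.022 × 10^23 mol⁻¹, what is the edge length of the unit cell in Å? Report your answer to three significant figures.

With Z = 2 atoms per BCC cell, a³ = Z·M/(N_A·ρ) = 2 × 50.94 / (6.022 × 10²³ × 6.170 g/cm³) = 2.742 × 10^-23 cm³.
a = (2.742 × 10^-23)^(1/3) = 3.015 × 10^-8 cm = 3.02 Å.

3.02 Å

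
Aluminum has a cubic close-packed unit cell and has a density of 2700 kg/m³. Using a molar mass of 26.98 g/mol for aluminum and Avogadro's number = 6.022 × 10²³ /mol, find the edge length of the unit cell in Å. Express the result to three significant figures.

4.05 Å

With Z = 4 atoms per FCC cell, a³ = Z·M/(N_A·ρ) = 4 × 26.98 / (6.022 × 10²³ × 2.700 g/cm³) = 6.637 × 10^-23 cm³.
a = (6.637 × 10^-23)^(1/3) = 4.049 × 10^-8 cm = 4.05 Å.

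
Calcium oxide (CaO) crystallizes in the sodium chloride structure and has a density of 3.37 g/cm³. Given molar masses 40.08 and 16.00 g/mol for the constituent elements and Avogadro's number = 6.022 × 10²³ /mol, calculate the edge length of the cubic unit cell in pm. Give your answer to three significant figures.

480 pm

M(CaO) = 56.08 g/mol; Z = 4 formula units per cell.
a³ = Z·M/(N_A·ρ) = 4 × 56.08 / (6.022 × 10²³ × 3.37) = 1.105 × 10^-22 cm³, so a = 4.799 × 10^-8 cm = 480 pm.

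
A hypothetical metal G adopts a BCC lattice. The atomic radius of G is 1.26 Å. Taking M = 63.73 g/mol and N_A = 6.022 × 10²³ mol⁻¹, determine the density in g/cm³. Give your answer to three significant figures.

8.59 g/cm³

In a BCC lattice, atoms touch along the body diagonal, so √3·a = 4r, giving a = 2.910 Å = 2.910 × 10^-8 cm.
With Z = 2, ρ = Z·M/(N_A·a³) = 2 × 63.73 / (6.022 × 10²³ × 2.464 × 10^-23) = 8.591 g/cm³.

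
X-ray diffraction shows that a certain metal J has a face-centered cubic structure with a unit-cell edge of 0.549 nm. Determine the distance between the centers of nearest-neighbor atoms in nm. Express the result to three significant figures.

0.388 nm

In an FCC structure, atoms touch along the face diagonal, so √2·a = 4r; the nearest-neighbor distance equals 2r = 0.7071·a.
d = 0.7071 × 0.549 = 0.388 nm.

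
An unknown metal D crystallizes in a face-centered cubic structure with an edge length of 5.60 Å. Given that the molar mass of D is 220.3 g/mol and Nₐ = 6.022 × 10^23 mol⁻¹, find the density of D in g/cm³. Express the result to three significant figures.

8.33 g/cm³

An FCC unit cell contains Z = 4 atoms.
Cell volume: a³ = (5.60 Å)³ = (5.600 × 10^-8 cm)³ = 1.756 × 10^-22 cm³.
ρ = Z·M/(N_A·a³) = 4 × 220.3 / (6.022 × 10²³ × 1.756 × 10^-22) = 8.332 g/cm³.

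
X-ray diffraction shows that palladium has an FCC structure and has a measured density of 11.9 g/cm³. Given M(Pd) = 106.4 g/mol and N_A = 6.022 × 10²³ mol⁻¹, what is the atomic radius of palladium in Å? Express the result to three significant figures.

1.38 Å

For an FCC cell (Z = 4), a³ = Z·M/(N_A·ρ) = 4 × 106.4 / (6.022 × 10²³ × 11.90) = 5.939 × 10^-23 cm³, so a = 3.902 × 10^-8 cm = 3.902 Å.
Atoms touch along the face diagonal, so √2·a = 4r, so r = 0.3536 × a = 1.38 Å.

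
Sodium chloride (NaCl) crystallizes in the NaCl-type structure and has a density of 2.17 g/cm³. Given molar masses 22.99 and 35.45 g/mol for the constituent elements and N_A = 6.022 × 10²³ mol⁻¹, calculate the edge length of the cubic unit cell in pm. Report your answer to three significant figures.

563 pm

M(NaCl) = 58.44 g/mol; Z = 4 formula units per cell.
a³ = Z·M/(N_A·ρ) = 4 × 58.44 / (6.022 × 10²³ × 2.17) = 1.789 × 10^-22 cm³, so a = 5.635 × 10^-8 cm = 563 pm.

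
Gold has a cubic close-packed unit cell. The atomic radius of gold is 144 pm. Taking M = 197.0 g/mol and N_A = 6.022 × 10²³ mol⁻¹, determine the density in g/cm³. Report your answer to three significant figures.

In an FCC lattice, atoms touch along the face diagonal, so √2·a = 4r, giving a = 407.3 pm = 4.073 × 10^-8 cm.
With Z = 4, ρ = Z·M/(N_A·a³) = 4 × 197.0 / (6.022 × 10²³ × 6.757 × 10^-23) = 19.37 g/cm³.

19.4 g/cm³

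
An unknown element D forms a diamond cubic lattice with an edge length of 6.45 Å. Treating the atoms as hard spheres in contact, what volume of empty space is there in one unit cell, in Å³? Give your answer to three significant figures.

In a diamond cubic lattice nearest neighbors lie along the body diagonal with √3·a = 8r, so r = 0.2165a = 1.396 Å.
V_cell = a³ = 268.3 Å³; V_atoms = 8 × (4/3)πr³ = 91.26 Å³.
Empty space = 268.3 − 91.26 = 177 Å³.

177 Å³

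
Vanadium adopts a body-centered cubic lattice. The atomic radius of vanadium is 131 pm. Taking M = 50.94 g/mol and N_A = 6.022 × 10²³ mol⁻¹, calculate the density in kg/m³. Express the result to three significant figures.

6110 kg/m³

In a BCC lattice, atoms touch along the body diagonal, so √3·a = 4r, giving a = 302.5 pm = 3.025 × 10^-8 cm.
With Z = 2, ρ = Z·M/(N_A·a³) = 2 × 50.94 / (6.022 × 10²³ × 2.769 × 10^-23) = 6.110 g/cm³ = 6110 kg/m³.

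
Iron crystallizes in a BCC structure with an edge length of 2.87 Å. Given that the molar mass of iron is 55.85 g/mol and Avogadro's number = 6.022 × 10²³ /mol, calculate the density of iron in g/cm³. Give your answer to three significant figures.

A BCC unit cell contains Z = 2 atoms.
Cell volume: a³ = (2.87 Å)³ = (2.870 × 10^-8 cm)³ = 2.364 × 10^-23 cm³.
ρ = Z·M/(N_A·a³) = 2 × 55.85 / (6.022 × 10²³ × 2.364 × 10^-23) = 7.846 g/cm³.

7.85 g/cm³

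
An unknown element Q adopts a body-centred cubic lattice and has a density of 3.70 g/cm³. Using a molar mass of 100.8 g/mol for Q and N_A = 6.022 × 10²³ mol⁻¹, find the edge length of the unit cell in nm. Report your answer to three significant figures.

With Z = 2 atoms per BCC cell, a³ = Z·M/(N_A·ρ) = 2 × 100.8 / (6.022 × 10²³ × 3.700 g/cm³) = 9.048 × 10^-23 cm³.
a = (9.048 × 10^-23)^(1/3) = 4.489 × 10^-8 cm = 0.449 nm.

0.449 nm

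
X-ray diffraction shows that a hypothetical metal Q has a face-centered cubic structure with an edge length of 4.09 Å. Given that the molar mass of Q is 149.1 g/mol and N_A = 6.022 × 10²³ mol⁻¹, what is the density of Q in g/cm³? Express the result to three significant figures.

14.5 g/cm³

An FCC unit cell contains Z = 4 atoms.
Cell volume: a³ = (4.09 Å)³ = (4.090 × 10^-8 cm)³ = 6.842 × 10^-23 cm³.
ρ = Z·M/(N_A·a³) = 4 × 149.1 / (6.022 × 10²³ × 6.842 × 10^-23) = 14.48 g/cm³.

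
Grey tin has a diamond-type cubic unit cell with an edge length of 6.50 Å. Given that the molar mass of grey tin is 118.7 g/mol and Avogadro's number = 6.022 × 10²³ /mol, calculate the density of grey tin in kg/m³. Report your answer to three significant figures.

A diamond cubic unit cell contains Z = 8 atoms.
Cell volume: a³ = (6.50 Å)³ = (6.500 × 10^-8 cm)³ = 2.746 × 10^-22 cm³.
ρ = Z·M/(N_A·a³) = 8 × 118.7 / (6.022 × 10²³ × 2.746 × 10^-22) = 5.742 g/cm³ = 5740 kg/m³.

5740 kg/m³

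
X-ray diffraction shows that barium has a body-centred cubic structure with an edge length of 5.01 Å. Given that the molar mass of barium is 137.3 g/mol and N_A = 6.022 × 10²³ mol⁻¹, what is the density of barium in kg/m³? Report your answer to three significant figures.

3630 kg/m³

A BCC unit cell contains Z = 2 atoms.
Cell volume: a³ = (5.01 Å)³ = (5.010 × 10^-8 cm)³ = 1.258 × 10^-22 cm³.
ρ = Z·M/(N_A·a³) = 2 × 137.3 / (6.022 × 10²³ × 1.258 × 10^-22) = 3.626 g/cm³ = 3630 kg/m³.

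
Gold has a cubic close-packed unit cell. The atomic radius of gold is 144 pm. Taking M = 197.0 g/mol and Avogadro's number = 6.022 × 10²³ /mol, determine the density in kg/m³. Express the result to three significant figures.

In an FCC lattice, atoms touch along the face diagonal, so √2·a = 4r, giving a = 407.3 pm = 4.073 × 10^-8 cm.
With Z = 4, ρ = Z·M/(N_A·a³) = 4 × 197.0 / (6.022 × 10²³ × 6.757 × 10^-23) = 19.37 g/cm³ = 19400 kg/m³.

19400 kg/m³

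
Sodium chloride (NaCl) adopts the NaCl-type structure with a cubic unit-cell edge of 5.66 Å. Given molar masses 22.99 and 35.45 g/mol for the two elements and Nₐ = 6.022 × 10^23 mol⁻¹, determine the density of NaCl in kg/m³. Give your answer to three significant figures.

The NaCl-type structure contains Z = 4 formula units per cell; M(NaCl) = 22.99 + 35.45 = 58.44 g/mol.
a³ = (5.660 × 10^-8 cm)³ = 1.813 × 10^-22 cm³.
ρ = 4 × 58.44 / (6.022 × 10²³ × 1.813 × 10^-22) = 2.141 g/cm³ = 2140 kg/m³.

2140 kg/m³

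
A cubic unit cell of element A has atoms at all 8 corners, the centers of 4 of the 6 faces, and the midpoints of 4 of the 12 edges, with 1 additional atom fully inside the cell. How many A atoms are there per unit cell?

5

Corner atoms are shared by 8 cells (1/8 each), face atoms by 2 (1/2 each), edge atoms by 4 (1/4 each), interior atoms are unshared.
Net atoms = 8 × 1/8 + 4 × 1/2 + 4 × 1/4 + 1 = 1 + 2 + 1 + 1 = 5.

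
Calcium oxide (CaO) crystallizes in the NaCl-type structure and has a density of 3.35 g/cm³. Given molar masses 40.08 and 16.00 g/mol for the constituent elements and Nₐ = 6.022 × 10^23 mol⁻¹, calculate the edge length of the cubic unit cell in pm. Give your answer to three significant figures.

M(CaO) = 56.08 g/mol; Z = 4 formula units per cell.
a³ = Z·M/(N_A·ρ) = 4 × 56.08 / (6.022 × 10²³ × 3.35) = 1.112 × 10^-22 cm³, so a = 4.809 × 10^-8 cm = 481 pm.

481 pm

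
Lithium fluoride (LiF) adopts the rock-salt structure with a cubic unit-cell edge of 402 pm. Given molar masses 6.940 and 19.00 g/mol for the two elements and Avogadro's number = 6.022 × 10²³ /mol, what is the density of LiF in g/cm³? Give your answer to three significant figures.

The rock-salt structure contains Z = 4 formula units per cell; M(LiF) = 6.940 + 19.00 = 25.94 g/mol.
a³ = (4.020 × 10^-8 cm)³ = 6.496 × 10^-23 cm³.
ρ = 4 × 25.94 / (6.022 × 10²³ × 6.496 × 10^-23) = 2.652 g/cm³.

2.65 g/cm³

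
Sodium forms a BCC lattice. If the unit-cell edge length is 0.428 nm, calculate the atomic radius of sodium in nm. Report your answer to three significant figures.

In a BCC lattice, atoms touch along the body diagonal, so √3·a = 4r.
r = √3·a/4 = 1.7321 × 0.428 / 4 = 0.185 nm.

0.185 nm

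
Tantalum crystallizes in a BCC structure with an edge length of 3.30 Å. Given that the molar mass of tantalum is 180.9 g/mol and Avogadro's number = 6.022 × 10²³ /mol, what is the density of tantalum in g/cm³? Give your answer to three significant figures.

A BCC unit cell contains Z = 2 atoms.
Cell volume: a³ = (3.30 Å)³ = (3.300 × 10^-8 cm)³ = 3.594 × 10^-23 cm³.
ρ = Z·M/(N_A·a³) = 2 × 180.9 / (6.022 × 10²³ × 3.594 × 10^-23) = 16.72 g/cm³.

16.7 g/cm³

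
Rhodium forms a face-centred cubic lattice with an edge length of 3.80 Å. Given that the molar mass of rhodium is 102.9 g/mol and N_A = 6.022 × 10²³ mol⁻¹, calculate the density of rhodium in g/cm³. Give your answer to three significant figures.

An FCC unit cell contains Z = 4 atoms.
Cell volume: a³ = (3.80 Å)³ = (3.800 × 10^-8 cm)³ = 5.487 × 10^-23 cm³.
ρ = Z·M/(N_A·a³) = 4 × 102.9 / (6.022 × 10²³ × 5.487 × 10^-23) = 12.46 g/cm³.

12.5 g/cm³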